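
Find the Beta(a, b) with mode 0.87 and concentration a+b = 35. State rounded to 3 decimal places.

Since the density peak of Beta(a,b) is at (a−1)/(a+b−2),
a = 1 + 0.87(35−2) = 29.710 and b = 35 − 29.710 = 5.290.

a = 29.710, b = 5.290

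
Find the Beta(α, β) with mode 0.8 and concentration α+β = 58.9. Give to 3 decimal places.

α = 46.520, β = 12.380

For α,β>1 the mode is (α−1)/(α+β−2), so α = mode·(κ−2)+1 = 0.8×56.9+1 = 46.520.
And β = (1−mode)·(κ−2)+1 = 0.2×56.9+1 = 12.380.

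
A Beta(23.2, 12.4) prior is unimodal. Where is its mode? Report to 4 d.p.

With α,β > 1, mode = (α−1)/(α+β−2) = 22.2/33.6 = 0.6607.

0.6607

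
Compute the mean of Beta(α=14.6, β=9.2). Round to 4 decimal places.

0.6134

E[X] = α/(α+β) = 14.6/23.8 = 0.6134.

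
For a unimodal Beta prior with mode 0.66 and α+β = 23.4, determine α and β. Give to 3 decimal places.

α = 15.124, β = 8.276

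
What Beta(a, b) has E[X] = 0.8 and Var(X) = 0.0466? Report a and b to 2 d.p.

a = 1.95, b = 0.49

Write ν = a+b; then a = μν and Var = μ(1−μ)/(ν+1).
ν = μ(1−μ)/Var − 1 = 0.16/0.0466 − 1 = 2.4335.
a = 0.8·2.4335 = 1.95, b = 0.2·2.4335 = 0.49.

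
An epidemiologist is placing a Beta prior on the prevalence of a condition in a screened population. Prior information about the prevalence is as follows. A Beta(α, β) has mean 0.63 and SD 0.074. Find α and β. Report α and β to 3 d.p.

α = 26.188, β = 15.380

Variance = 0.074² = 0.005476. The moment-matching identity α+β = μ(1−μ)/Var − 1 gives
α+β = 0.2331/0.005476 − 1 = 41.5676, so α = μ·41.5676 = 26.188 and β = (1−μ)·41.5676 = 15.380.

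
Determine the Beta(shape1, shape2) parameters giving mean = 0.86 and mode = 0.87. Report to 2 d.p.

Let s = shape1+shape2. Mean gives shape1 = μs = 0.86s; mode gives (shape1−1)/(s−2) = 0.87.
Substituting: 0.86s − 1 = 0.87(s−2) = 0.87s − 1.74, so -0.01s = -0.74 and s = 74.0000.
Then shape1 = 0.86×74.0000 = 63.64 and shape2 = s−shape1 = 10.36.

shape1 = 63.64, shape2 = 10.36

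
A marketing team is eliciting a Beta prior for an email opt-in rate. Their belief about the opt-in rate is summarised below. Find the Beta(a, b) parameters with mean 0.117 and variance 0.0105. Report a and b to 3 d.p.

a = 1.034, b = 7.805

By moment matching, a+b = μ(1−μ)/σ² − 1 = (0.117·0.883)/0.0105 − 1 = 9.8391 − 1 = 8.8391.
Since a/(a+b) = μ, a = 0.117·8.8391 = 1.034 and b = 0.883·8.8391 = 7.805.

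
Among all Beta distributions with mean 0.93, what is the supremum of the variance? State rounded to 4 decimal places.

Var = μ(1−μ)/(α+β+1), which approaches μ(1−μ) as α+β → 0.
So the supremum is μ(1−μ) = 0.93×0.07 = 0.0651.

0.0651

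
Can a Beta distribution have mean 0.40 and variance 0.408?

No

For any Beta, Var(X) < E[X]·(1−E[X]).
Here μ(1−μ) = 0.40×0.60 = 0.2400, and 0.408 ≥ 0.2400.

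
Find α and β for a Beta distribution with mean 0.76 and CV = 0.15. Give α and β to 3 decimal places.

Var = (CV·μ)² = (0.15×0.76)² = 0.012996.
α+β = μ(1−μ)/Var − 1 = 0.1824/0.012996 − 1 = 13.0351.
Thus α = 0.76·13.0351 = 9.907 and β = 0.24·13.0351 = 3.128.

α = 9.907, β = 3.128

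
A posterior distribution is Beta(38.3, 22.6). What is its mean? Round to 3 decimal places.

0.629

E[X] = α/(α+β) = 38.3/60.9 = 0.629.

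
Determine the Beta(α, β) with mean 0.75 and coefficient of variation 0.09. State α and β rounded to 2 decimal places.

σ = CV·μ = 0.09×0.75 = 0.06750, so σ² = 0.004556.
s+1 = μ(1−μ)/σ² = 0.1875/0.004556 = 41.1523, so s = α+β = 40.1523.
α = μs = 30.11, β = (1−μ)s = 10.04.

α = 30.11, β = 10.04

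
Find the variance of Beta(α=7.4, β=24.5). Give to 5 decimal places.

0.00542

α+β = 31.9 and αβ = 181.30, so Var = αβ/[(α+β)²(α+β+1)] = 181.30/33479.369 = 0.00542.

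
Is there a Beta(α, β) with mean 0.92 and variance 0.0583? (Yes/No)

For any Beta, Var(X) < E[X]·(1−E[X]).
Here μ(1−μ) = 0.92×0.08 = 0.0736, and 0.0583 < 0.0736.

Yes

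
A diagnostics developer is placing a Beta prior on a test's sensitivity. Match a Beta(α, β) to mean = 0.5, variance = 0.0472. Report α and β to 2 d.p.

α = 2.15, β = 2.15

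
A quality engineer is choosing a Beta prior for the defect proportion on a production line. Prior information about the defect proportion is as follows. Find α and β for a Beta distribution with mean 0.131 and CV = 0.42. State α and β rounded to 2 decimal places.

Var = (CV·μ)² = (0.42×0.131)² = 0.003027.
α+β = μ(1−μ)/Var − 1 = 0.113839/0.003027 − 1 = 36.6054.
Thus α = 0.131·36.6054 = 4.80 and β = 0.869·36.6054 = 31.81.

α = 4.80, β = 31.81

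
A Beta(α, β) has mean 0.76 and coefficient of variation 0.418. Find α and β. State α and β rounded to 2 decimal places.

α = 0.61, β = 0.19

Var = (CV·μ)² = (0.418×0.76)² = 0.100921.
α+β = μ(1−μ)/Var − 1 = 0.1824/0.100921 − 1 = 0.8074.
Thus α = 0.76·0.8074 = 0.61 and β = 0.24·0.8074 = 0.19.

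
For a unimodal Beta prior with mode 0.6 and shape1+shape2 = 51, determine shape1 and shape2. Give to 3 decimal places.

shape1 = 30.400, shape2 = 20.600

Since the density peak of Beta(shape1,shape2) is at (shape1−1)/(shape1+shape2−2),
shape1 = 1 + 0.6(51−2) = 30.400 and shape2 = 51 − 30.400 = 20.600.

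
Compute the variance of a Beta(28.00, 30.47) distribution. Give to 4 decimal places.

μ = 28.00/58.47 = 0.478878; Var = μ(1−μ)/(α+β+1) = 0.2495539/59.47 = 0.0042.

0.0042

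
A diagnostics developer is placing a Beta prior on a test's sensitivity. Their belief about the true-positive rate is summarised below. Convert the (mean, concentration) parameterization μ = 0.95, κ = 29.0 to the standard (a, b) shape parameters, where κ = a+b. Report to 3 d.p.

Split κ in proportion μ : (1−μ): a = 0.95·29.0 = 27.550, b = 29.0 − 27.550 = 1.450.

a = 27.550, b = 1.450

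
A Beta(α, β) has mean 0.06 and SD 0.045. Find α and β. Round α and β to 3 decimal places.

α = 1.611, β = 25.241

First σ² = 0.002025. Setting α = μn, β = (1−μ)n with n = α+β,
μ(1−μ)/(n+1) = 0.002025 ⇒ n+1 = 0.0564/0.002025 = 27.8519 ⇒ n = 26.8519.
Hence α = 0.06×26.8519 = 1.611, β = 0.94×26.8519 = 25.241.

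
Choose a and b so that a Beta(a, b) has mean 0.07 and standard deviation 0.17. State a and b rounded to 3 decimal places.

a = 0.088, b = 1.165

σ² = 0.17² = 0.0289.
With s = a+b, Var = μ(1−μ)/(s+1), so s+1 = (0.07×0.93)/0.0289 = 2.2526 and s = 1.2526.
a = μs = 0.088, b = (1−μ)s = 1.165.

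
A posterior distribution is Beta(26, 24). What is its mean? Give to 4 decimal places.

0.5200

E[X] = α/(α+β) = 26/50 = 0.5200.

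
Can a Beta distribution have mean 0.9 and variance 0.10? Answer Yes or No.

No

The Beta variance bound is σ² < μ(1−μ).
Here μ(1−μ) = 0.9×0.1 = 0.09, and 0.10 ≥ 0.09.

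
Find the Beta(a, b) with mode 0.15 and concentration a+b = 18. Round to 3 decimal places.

a = 3.400, b = 14.600

For a,b>1 the mode is (a−1)/(a+b−2), so a = mode·(κ−2)+1 = 0.15×16+1 = 3.400.
And b = (1−mode)·(κ−2)+1 = 0.85×16+1 = 14.600.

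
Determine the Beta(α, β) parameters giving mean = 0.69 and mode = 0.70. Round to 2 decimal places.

Let s = α+β. Mean gives α = μs = 0.69s; mode gives (α−1)/(s−2) = 0.70.
Substituting: 0.69s − 1 = 0.70(s−2) = 0.70s − 1.40, so -0.01s = -0.40 and s = 40.0000.
Then α = 0.69×40.0000 = 27.60 and β = s−α = 12.40.

α = 27.60, β = 12.40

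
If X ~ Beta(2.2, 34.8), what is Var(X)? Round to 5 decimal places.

0.00147

α+β = 37.0 and αβ = 76.56, so Var = αβ/[(α+β)²(α+β+1)] = 76.56/52022.000 = 0.00147.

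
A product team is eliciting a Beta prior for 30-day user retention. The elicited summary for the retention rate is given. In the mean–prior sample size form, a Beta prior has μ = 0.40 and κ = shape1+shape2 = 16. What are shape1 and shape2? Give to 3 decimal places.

Split κ in proportion μ : (1−μ): shape1 = 0.40·16 = 6.400, shape2 = 16 − 6.400 = 9.600.

shape1 = 6.400, shape2 = 9.600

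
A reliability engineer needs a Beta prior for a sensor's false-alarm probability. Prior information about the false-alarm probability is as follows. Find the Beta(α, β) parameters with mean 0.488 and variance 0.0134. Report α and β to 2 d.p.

α = 8.61, β = 9.03

Write ν = α+β; then α = μν and Var = μ(1−μ)/(ν+1).
ν = μ(1−μ)/Var − 1 = 0.249856/0.0134 − 1 = 17.6460.
α = 0.488·17.6460 = 8.61, β = 0.512·17.6460 = 9.03.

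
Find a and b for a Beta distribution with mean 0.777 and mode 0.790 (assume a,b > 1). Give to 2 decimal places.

With s = a+b: μ = a/s and mode = (a−1)/(s−2). Eliminating a = μs,
μs − 1 = m(s−2) ⇒ s(μ−m) = 1−2m ⇒ s = -0.580/-0.013 = 44.6154.
So a = μs = 34.67, b = (1−μ)s = 9.95.

a = 34.67, b = 9.95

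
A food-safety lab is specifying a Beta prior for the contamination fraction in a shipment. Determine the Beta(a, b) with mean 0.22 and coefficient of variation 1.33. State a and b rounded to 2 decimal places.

a = 0.22, b = 0.78

σ = CV·μ = 1.33×0.22 = 0.29260, so σ² = 0.085615.
s+1 = μ(1−μ)/σ² = 0.1716/0.085615 = 2.0043, so s = a+b = 1.0043.
a = μs = 0.22, b = (1−μ)s = 0.78.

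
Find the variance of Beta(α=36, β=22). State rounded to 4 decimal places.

0.0040

Var = αβ/[(α+β)²(α+β+1)] = (36×22)/(58²×59) = 792/198476 = 0.0040.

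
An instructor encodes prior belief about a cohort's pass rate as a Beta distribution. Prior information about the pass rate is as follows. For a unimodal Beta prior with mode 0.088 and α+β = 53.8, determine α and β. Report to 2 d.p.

For α,β>1 the mode is (α−1)/(α+β−2), so α = mode·(κ−2)+1 = 0.088×51.8+1 = 5.56.
And β = (1−mode)·(κ−2)+1 = 0.912×51.8+1 = 48.24.

α = 5.56, β = 48.24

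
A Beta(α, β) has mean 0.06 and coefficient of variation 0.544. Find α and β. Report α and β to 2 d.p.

α = 3.12, β = 48.82

σ = CV·μ = 0.544×0.06 = 0.03264, so σ² = 0.001065.
s+1 = μ(1−μ)/σ² = 0.0564/0.001065 = 52.9394, so s = α+β = 51.9394.
α = μs = 3.12, β = (1−μ)s = 48.82.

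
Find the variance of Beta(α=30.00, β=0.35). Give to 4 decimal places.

μ = 30.00/30.35 = 0.988468; Var = μ(1−μ)/(α+β+1) = 0.0113991/31.35 = 0.0004.

0.0004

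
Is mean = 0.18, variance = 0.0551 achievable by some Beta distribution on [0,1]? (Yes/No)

Yes

A Beta with mean μ has variance μ(1−μ)/(α+β+1) < μ(1−μ).
Here μ(1−μ) = 0.18×0.82 = 0.1476, and 0.0551 < 0.1476.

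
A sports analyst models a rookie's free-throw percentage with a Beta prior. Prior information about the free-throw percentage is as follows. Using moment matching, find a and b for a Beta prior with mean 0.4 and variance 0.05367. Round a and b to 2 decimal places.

a = 1.39, b = 2.08

Let s = a+b. The Beta variance is μ(1−μ)/(s+1).
So s+1 = μ(1−μ)/σ² = (0.4×0.6)/0.05367 = 0.24/0.05367 = 4.4718, giving s = 3.4718.
Then a = μs = 0.4×3.4718 = 1.39 and b = (1−μ)s = 0.6×3.4718 = 2.08.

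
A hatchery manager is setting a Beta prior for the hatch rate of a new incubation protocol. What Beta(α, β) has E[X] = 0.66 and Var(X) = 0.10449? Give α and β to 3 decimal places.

α = 0.757, β = 0.390

Write ν = α+β; then α = μν and Var = μ(1−μ)/(ν+1).
ν = μ(1−μ)/Var − 1 = 0.2244/0.10449 − 1 = 1.1476.
α = 0.66·1.1476 = 0.757, β = 0.34·1.1476 = 0.390.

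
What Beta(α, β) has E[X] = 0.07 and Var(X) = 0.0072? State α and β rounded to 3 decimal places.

Write ν = α+β; then α = μν and Var = μ(1−μ)/(ν+1).
ν = μ(1−μ)/Var − 1 = 0.0651/0.0072 − 1 = 8.0417.
α = 0.07·8.0417 = 0.563, β = 0.93·8.0417 = 7.479.

α = 0.563, β = 7.479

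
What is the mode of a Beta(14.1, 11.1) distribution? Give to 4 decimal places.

0.5647

The density x^(α−1)(1−x)^(β−1) is maximised at (α−1)/(α+β−2) = 13.1/23.2 = 0.5647.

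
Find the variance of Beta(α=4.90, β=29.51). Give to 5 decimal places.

0.00345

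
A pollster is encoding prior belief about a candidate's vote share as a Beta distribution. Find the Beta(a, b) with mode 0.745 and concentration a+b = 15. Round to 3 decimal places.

Mode = (a−1)/(κ−2) with κ = a+b, so a−1 = 0.745·13 = 9.685.
a = 10.685; b = κ − a = 4.315.

a = 10.685, b = 4.315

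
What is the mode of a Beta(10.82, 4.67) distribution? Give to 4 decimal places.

The density x^(α−1)(1−x)^(β−1) is maximised at (α−1)/(α+β−2) = 9.82/13.49 = 0.7279.

0.7279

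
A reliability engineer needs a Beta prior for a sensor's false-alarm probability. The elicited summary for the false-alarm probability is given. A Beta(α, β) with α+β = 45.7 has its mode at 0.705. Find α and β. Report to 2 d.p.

α = 31.81, β = 13.89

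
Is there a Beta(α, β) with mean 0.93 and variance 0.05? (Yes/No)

For any Beta, Var(X) < E[X]·(1−E[X]).
Here μ(1−μ) = 0.93×0.07 = 0.0651, and 0.05 < 0.0651.

Yes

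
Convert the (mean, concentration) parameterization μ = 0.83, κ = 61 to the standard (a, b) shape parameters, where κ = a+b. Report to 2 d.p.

a = 50.63, b = 10.37

Split κ in proportion μ : (1−μ): a = 0.83·61 = 50.63, b = 61 − 50.63 = 10.37.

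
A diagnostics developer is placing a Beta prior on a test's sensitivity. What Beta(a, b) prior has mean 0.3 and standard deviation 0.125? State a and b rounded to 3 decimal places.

First σ² = 0.015625. Setting a = μn, b = (1−μ)n with n = a+b,
μ(1−μ)/(n+1) = 0.015625 ⇒ n+1 = 0.21/0.015625 = 13.4400 ⇒ n = 12.4400.
Hence a = 0.3×12.4400 = 3.732, b = 0.7×12.4400 = 8.708.

a = 3.732, b = 8.708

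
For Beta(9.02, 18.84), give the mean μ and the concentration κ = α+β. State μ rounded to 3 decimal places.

μ = 0.324, κ = 27.86

κ = α+β = 9.02+18.84 = 27.86; μ = α/κ = 9.02/27.86 = 0.324.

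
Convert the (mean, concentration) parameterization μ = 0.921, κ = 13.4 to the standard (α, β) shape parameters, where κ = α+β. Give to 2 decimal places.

Split κ in proportion μ : (1−μ): α = 0.921·13.4 = 12.34, β = 13.4 − 12.34 = 1.06.

α = 12.34, β = 1.06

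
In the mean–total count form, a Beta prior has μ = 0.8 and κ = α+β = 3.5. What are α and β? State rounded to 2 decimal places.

α = μκ = 0.8×3.5 = 2.80 and β = (1−μ)κ = 0.2×3.5 = 0.70.

α = 2.80, β = 0.70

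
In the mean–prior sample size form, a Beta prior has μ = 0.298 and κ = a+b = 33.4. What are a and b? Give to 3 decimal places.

a = μκ = 0.298×33.4 = 9.953 and b = (1−μ)κ = 0.702×33.4 = 23.447.

a = 9.953, b = 23.447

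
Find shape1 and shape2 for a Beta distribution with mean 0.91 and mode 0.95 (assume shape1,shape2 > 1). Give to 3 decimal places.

shape1 = 20.475, shape2 = 2.025

With s = shape1+shape2: μ = shape1/s and mode = (shape1−1)/(s−2). Eliminating shape1 = μs,
μs − 1 = m(s−2) ⇒ s(μ−m) = 1−2m ⇒ s = -0.90/-0.04 = 22.5000.
So shape1 = μs = 20.475, shape2 = (1−μ)s = 2.025.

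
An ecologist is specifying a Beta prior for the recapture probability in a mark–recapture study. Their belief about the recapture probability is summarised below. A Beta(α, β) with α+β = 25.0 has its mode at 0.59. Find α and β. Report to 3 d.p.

Since the density peak of Beta(α,β) is at (α−1)/(α+β−2),
α = 1 + 0.59(25.0−2) = 14.570 and β = 25.0 − 14.570 = 10.430.

α = 14.570, β = 10.430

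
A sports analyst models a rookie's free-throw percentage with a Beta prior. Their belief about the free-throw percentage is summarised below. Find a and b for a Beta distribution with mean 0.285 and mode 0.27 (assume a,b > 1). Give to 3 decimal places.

a = 8.740, b = 21.927

Let s = a+b. Mean gives a = μs = 0.285s; mode gives (a−1)/(s−2) = 0.27.
Substituting: 0.285s − 1 = 0.27(s−2) = 0.27s − 0.54, so 0.015s = 0.46 and s = 30.6667.
Then a = 0.285×30.6667 = 8.740 and b = s−a = 21.927.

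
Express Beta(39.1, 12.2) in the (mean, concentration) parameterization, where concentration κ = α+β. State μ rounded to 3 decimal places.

κ = α+β = 39.1+12.2 = 51.3; μ = α/κ = 39.1/51.3 = 0.762.

μ = 0.762, κ = 51.3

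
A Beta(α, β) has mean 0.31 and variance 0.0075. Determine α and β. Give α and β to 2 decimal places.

α = 8.53, β = 18.99

By moment matching, α+β = μ(1−μ)/σ² − 1 = (0.31·0.69)/0.0075 − 1 = 28.5200 − 1 = 27.5200.
Since α/(α+β) = μ, α = 0.31·27.5200 = 8.53 and β = 0.69·27.5200 = 18.99.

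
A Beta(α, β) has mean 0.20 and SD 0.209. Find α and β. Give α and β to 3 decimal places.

α = 0.533, β = 2.130

Variance = 0.209² = 0.043681. The moment-matching identity α+β = μ(1−μ)/Var − 1 gives
α+β = 0.1600/0.043681 − 1 = 2.6629, so α = μ·2.6629 = 0.533 and β = (1−μ)·2.6629 = 2.130.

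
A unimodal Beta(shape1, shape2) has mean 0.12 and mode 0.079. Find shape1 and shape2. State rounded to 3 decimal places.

shape1 = 2.464, shape2 = 18.072

With s = shape1+shape2: μ = shape1/s and mode = (shape1−1)/(s−2). Eliminating shape1 = μs,
μs − 1 = m(s−2) ⇒ s(μ−m) = 1−2m ⇒ s = 0.842/0.041 = 20.5366.
So shape1 = μs = 2.464, shape2 = (1−μ)s = 18.072.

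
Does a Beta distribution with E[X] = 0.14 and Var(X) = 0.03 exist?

Yes

A Beta with mean μ has variance μ(1−μ)/(α+β+1) < μ(1−μ).
Here μ(1−μ) = 0.14×0.86 = 0.1204, and 0.03 < 0.1204.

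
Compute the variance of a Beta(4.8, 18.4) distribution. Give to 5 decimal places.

0.00678

Var = αβ/[(α+β)²(α+β+1)] = (4.8×18.4)/(23.2²×24.2) = 88.32/13025.408 = 0.00678.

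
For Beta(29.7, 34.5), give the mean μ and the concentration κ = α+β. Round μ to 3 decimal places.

μ = 0.463, κ = 64.2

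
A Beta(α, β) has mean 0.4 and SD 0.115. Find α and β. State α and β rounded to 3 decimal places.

Variance = 0.115² = 0.013225. The moment-matching identity α+β = μ(1−μ)/Var − 1 gives
α+β = 0.24/0.013225 − 1 = 17.1474, so α = μ·17.1474 = 6.859 and β = (1−μ)·17.1474 = 10.288.

α = 6.859, β = 10.288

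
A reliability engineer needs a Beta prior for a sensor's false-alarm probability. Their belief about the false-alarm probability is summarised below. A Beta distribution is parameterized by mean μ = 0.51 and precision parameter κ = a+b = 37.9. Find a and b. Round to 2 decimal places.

a = 19.33, b = 18.57

a = μκ = 0.51×37.9 = 19.33 and b = (1−μ)κ = 0.49×37.9 = 18.57.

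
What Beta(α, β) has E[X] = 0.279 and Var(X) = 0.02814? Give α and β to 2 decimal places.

α = 1.72, β = 4.43

By moment matching, α+β = μ(1−μ)/σ² − 1 = (0.279·0.721)/0.02814 − 1 = 7.1485 − 1 = 6.1485.
Since α/(α+β) = μ, α = 0.279·6.1485 = 1.72 and β = 0.721·6.1485 = 4.43.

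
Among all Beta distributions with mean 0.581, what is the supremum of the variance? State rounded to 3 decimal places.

0.243

For fixed mean μ the Beta variance is μ(1−μ)/(α+β+1), increasing as α+β decreases.
Its least upper bound (not attained) is μ(1−μ) = 0.581·0.419 = 0.243.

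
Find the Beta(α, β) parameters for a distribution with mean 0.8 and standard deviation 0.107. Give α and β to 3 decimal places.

α = 10.380, β = 2.595

First σ² = 0.011449. Setting α = μn, β = (1−μ)n with n = α+β,
μ(1−μ)/(n+1) = 0.011449 ⇒ n+1 = 0.16/0.011449 = 13.9750 ⇒ n = 12.9750.
Hence α = 0.8×12.9750 = 10.380, β = 0.2×12.9750 = 2.595.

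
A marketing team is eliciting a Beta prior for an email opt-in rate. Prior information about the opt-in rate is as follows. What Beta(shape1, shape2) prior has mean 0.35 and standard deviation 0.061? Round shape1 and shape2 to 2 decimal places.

shape1 = 21.05, shape2 = 39.09

σ² = 0.061² = 0.003721.
With s = shape1+shape2, Var = μ(1−μ)/(s+1), so s+1 = (0.35×0.65)/0.003721 = 61.1395 and s = 60.1395.
shape1 = μs = 21.05, shape2 = (1−μ)s = 39.09.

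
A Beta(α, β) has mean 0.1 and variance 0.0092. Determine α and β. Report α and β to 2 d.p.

α = 0.88, β = 7.90

By moment matching, α+β = μ(1−μ)/σ² − 1 = (0.1·0.9)/0.0092 − 1 = 9.7826 − 1 = 8.7826.
Since α/(α+β) = μ, α = 0.1·8.7826 = 0.88 and β = 0.9·8.7826 = 7.90.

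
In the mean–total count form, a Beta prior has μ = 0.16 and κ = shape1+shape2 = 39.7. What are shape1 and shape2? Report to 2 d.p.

shape1 = 6.35, shape2 = 33.35

shape1 = μκ = 0.16×39.7 = 6.35 and shape2 = (1−μ)κ = 0.84×39.7 = 33.35.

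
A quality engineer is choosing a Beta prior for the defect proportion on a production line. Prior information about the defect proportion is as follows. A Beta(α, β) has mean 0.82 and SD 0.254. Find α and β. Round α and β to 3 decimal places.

First σ² = 0.064516. Setting α = μn, β = (1−μ)n with n = α+β,
μ(1−μ)/(n+1) = 0.064516 ⇒ n+1 = 0.1476/0.064516 = 2.2878 ⇒ n = 1.2878.
Hence α = 0.82×1.2878 = 1.056, β = 0.18×1.2878 = 0.232.

α = 1.056, β = 0.232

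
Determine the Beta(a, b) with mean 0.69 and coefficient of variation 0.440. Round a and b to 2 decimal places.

Var = (CV·μ)² = (0.440×0.69)² = 0.092173.
a+b = μ(1−μ)/Var − 1 = 0.2139/0.092173 − 1 = 1.3206.
Thus a = 0.69·1.3206 = 0.91 and b = 0.31·1.3206 = 0.41.

a = 0.91, b = 0.41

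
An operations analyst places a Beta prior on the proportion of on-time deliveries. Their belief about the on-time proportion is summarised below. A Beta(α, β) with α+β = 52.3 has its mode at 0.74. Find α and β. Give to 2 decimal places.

Since the density peak of Beta(α,β) is at (α−1)/(α+β−2),
α = 1 + 0.74(52.3−2) = 38.22 and β = 52.3 − 38.22 = 14.08.

α = 38.22, β = 14.08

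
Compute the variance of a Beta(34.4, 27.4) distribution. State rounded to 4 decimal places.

μ = 34.4/61.8 = 0.556634; Var = μ(1−μ)/(α+β+1) = 0.2467926/62.8 = 0.0039.

0.0039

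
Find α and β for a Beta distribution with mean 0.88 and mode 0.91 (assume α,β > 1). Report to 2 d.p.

α = 24.05, β = 3.28

With s = α+β: μ = α/s and mode = (α−1)/(s−2). Eliminating α = μs,
μs − 1 = m(s−2) ⇒ s(μ−m) = 1−2m ⇒ s = -0.82/-0.03 = 27.3333.
So α = μs = 24.05, β = (1−μ)s = 3.28.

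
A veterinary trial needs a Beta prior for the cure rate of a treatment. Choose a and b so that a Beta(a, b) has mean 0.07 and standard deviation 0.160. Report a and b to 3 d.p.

Variance = 0.160² = 0.025600. The moment-matching identity a+b = μ(1−μ)/Var − 1 gives
a+b = 0.0651/0.025600 − 1 = 1.5430, so a = μ·1.5430 = 0.108 and b = (1−μ)·1.5430 = 1.435.

a = 0.108, b = 1.435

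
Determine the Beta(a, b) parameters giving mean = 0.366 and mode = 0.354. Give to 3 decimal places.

a = 8.906, b = 15.427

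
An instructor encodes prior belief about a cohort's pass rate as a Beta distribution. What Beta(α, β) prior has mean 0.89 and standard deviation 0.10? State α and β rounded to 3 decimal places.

α = 7.823, β = 0.967

Variance = 0.10² = 0.0100. The moment-matching identity α+β = μ(1−μ)/Var − 1 gives
α+β = 0.0979/0.0100 − 1 = 8.7900, so α = μ·8.7900 = 7.823 and β = (1−μ)·8.7900 = 0.967.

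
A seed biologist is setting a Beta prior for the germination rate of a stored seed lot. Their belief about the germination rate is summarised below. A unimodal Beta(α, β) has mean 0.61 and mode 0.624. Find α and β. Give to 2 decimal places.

α = 10.81, β = 6.91

Let s = α+β. Mean gives α = μs = 0.61s; mode gives (α−1)/(s−2) = 0.624.
Substituting: 0.61s − 1 = 0.624(s−2) = 0.624s − 1.248, so -0.014s = -0.248 and s = 17.7143.
Then α = 0.61×17.7143 = 10.81 and β = s−α = 6.91.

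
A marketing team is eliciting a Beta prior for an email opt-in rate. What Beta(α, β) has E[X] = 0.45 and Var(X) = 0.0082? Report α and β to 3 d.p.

α = 13.132, β = 16.051

By moment matching, α+β = μ(1−μ)/σ² − 1 = (0.45·0.55)/0.0082 − 1 = 30.1829 − 1 = 29.1829.
Since α/(α+β) = μ, α = 0.45·29.1829 = 13.132 and β = 0.55·29.1829 = 16.051.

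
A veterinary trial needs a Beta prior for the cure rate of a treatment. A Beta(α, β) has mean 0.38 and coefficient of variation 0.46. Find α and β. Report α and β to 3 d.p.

α = 2.550, β = 4.161

Var = (CV·μ)² = (0.46×0.38)² = 0.030555.
α+β = μ(1−μ)/Var − 1 = 0.2356/0.030555 − 1 = 6.7107.
Thus α = 0.38·6.7107 = 2.550 and β = 0.62·6.7107 = 4.161.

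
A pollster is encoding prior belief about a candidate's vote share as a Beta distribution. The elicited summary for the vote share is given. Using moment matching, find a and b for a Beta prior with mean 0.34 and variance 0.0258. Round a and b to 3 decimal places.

Write ν = a+b; then a = μν and Var = μ(1−μ)/(ν+1).
ν = μ(1−μ)/Var − 1 = 0.2244/0.0258 − 1 = 7.6977.
a = 0.34·7.6977 = 2.617, b = 0.66·7.6977 = 5.080.

a = 2.617, b = 5.080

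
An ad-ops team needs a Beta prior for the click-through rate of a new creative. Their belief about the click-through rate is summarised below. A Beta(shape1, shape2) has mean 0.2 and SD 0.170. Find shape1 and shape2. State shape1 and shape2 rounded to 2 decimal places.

shape1 = 0.91, shape2 = 3.63

σ² = 0.170² = 0.028900.
With s = shape1+shape2, Var = μ(1−μ)/(s+1), so s+1 = (0.2×0.8)/0.028900 = 5.5363 and s = 4.5363.
shape1 = μs = 0.91, shape2 = (1−μ)s = 3.63.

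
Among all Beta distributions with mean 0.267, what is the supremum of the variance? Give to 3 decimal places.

0.196

For fixed mean μ the Beta variance is μ(1−μ)/(α+β+1), increasing as α+β decreases.
Its least upper bound (not attained) is μ(1−μ) = 0.267·0.733 = 0.196.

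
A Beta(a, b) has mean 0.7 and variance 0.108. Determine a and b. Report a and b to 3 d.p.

a = 0.661, b = 0.283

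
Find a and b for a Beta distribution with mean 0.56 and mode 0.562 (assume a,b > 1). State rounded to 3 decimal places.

Let s = a+b. Mean gives a = μs = 0.56s; mode gives (a−1)/(s−2) = 0.562.
Substituting: 0.56s − 1 = 0.562(s−2) = 0.562s − 1.124, so -0.002s = -0.124 and s = 62.0000.
Then a = 0.56×62.0000 = 34.720 and b = s−a = 27.280.

a = 34.720, b = 27.280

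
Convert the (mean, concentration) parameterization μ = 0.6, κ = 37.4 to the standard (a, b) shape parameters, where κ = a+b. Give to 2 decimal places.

Split κ in proportion μ : (1−μ): a = 0.6·37.4 = 22.44, b = 37.4 − 22.44 = 14.96.

a = 22.44, b = 14.96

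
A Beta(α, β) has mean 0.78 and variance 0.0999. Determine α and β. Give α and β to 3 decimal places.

Let s = α+β. The Beta variance is μ(1−μ)/(s+1).
So s+1 = μ(1−μ)/σ² = (0.78×0.22)/0.0999 = 0.1716/0.0999 = 1.7177, giving s = 0.7177.
Then α = μs = 0.78×0.7177 = 0.560 and β = (1−μ)s = 0.22×0.7177 = 0.158.

α = 0.560, β = 0.158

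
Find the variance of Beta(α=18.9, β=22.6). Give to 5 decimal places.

0.00584

α+β = 41.5 and αβ = 427.14, so Var = αβ/[(α+β)²(α+β+1)] = 427.14/73195.625 = 0.00584.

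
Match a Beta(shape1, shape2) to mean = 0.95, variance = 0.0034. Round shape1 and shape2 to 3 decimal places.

shape1 = 12.322, shape2 = 0.649

Let s = shape1+shape2. The Beta variance is μ(1−μ)/(s+1).
So s+1 = μ(1−μ)/σ² = (0.95×0.05)/0.0034 = 0.0475/0.0034 = 13.9706, giving s = 12.9706.
Then shape1 = μs = 0.95×12.9706 = 12.322 and shape2 = (1−μ)s = 0.05×12.9706 = 0.649.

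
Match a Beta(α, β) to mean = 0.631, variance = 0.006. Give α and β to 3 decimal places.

α = 23.856, β = 13.951

Write ν = α+β; then α = μν and Var = μ(1−μ)/(ν+1).
ν = μ(1−μ)/Var − 1 = 0.232839/0.006 − 1 = 37.8065.
α = 0.631·37.8065 = 23.856, β = 0.369·37.8065 = 13.951.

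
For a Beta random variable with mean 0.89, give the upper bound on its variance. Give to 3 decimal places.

For fixed mean μ the Beta variance is μ(1−μ)/(α+β+1), increasing as α+β decreases.
Its least upper bound (not attained) is μ(1−μ) = 0.89·0.11 = 0.098.

0.098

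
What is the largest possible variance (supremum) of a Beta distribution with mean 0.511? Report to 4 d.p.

0.2499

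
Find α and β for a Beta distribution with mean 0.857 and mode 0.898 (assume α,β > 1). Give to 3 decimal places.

With s = α+β: μ = α/s and mode = (α−1)/(s−2). Eliminating α = μs,
μs − 1 = m(s−2) ⇒ s(μ−m) = 1−2m ⇒ s = -0.796/-0.041 = 19.4146.
So α = μs = 16.638, β = (1−μ)s = 2.776.

α = 16.638, β = 2.776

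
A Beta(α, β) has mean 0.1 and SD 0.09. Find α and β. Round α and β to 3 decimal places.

First σ² = 0.0081. Setting α = μn, β = (1−μ)n with n = α+β,
μ(1−μ)/(n+1) = 0.0081 ⇒ n+1 = 0.09/0.0081 = 11.1111 ⇒ n = 10.1111.
Hence α = 0.1×10.1111 = 1.011, β = 0.9×10.1111 = 9.100.

α = 1.011, β = 9.100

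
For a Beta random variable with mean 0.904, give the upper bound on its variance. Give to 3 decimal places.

0.087

For fixed mean μ the Beta variance is μ(1−μ)/(α+β+1), increasing as α+β decreases.
Its least upper bound (not attained) is μ(1−μ) = 0.904·0.096 = 0.087.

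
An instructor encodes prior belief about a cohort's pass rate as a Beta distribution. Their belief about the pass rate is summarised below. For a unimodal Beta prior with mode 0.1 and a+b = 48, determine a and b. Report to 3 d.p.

Since the density peak of Beta(a,b) is at (a−1)/(a+b−2),
a = 1 + 0.1(48−2) = 5.600 and b = 48 − 5.600 = 42.400.

a = 5.600, b = 42.400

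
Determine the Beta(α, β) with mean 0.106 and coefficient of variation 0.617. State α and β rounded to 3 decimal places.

α = 2.242, β = 18.912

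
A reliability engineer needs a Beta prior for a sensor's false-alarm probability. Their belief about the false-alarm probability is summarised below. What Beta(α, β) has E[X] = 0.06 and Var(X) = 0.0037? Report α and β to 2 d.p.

Write ν = α+β; then α = μν and Var = μ(1−μ)/(ν+1).
ν = μ(1−μ)/Var − 1 = 0.0564/0.0037 − 1 = 14.2432.
α = 0.06·14.2432 = 0.85, β = 0.94·14.2432 = 13.39.

α = 0.85, β = 13.39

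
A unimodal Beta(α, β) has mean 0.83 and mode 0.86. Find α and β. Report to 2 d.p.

α = 19.92, β = 4.08

Let s = α+β. Mean gives α = μs = 0.83s; mode gives (α−1)/(s−2) = 0.86.
Substituting: 0.83s − 1 = 0.86(s−2) = 0.86s − 1.72, so -0.03s = -0.72 and s = 24.0000.
Then α = 0.83×24.0000 = 19.92 and β = s−α = 4.08.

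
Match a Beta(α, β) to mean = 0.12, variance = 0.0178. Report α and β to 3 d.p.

α = 0.592, β = 4.341

Let s = α+β. The Beta variance is μ(1−μ)/(s+1).
So s+1 = μ(1−μ)/σ² = (0.12×0.88)/0.0178 = 0.1056/0.0178 = 5.9326, giving s = 4.9326.
Then α = μs = 0.12×4.9326 = 0.592 and β = (1−μ)s = 0.88×4.9326 = 4.341.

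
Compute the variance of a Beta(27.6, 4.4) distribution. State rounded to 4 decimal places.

0.0036

Var = αβ/[(α+β)²(α+β+1)] = (27.6×4.4)/(32.0²×33.0) = 121.44/33792.000 = 0.0036.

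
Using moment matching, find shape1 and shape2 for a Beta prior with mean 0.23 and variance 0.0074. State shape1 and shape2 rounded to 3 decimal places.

shape1 = 5.274, shape2 = 17.658

Let s = shape1+shape2. The Beta variance is μ(1−μ)/(s+1).
So s+1 = μ(1−μ)/σ² = (0.23×0.77)/0.0074 = 0.1771/0.0074 = 23.9324, giving s = 22.9324.
Then shape1 = μs = 0.23×22.9324 = 5.274 and shape2 = (1−μ)s = 0.77×22.9324 = 17.658.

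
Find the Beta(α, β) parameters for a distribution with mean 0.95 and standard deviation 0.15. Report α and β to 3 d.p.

α = 1.056, β = 0.056

Variance = 0.15² = 0.0225. The moment-matching identity α+β = μ(1−μ)/Var − 1 gives
α+β = 0.0475/0.0225 − 1 = 1.1111, so α = μ·1.1111 = 1.056 and β = (1−μ)·1.1111 = 0.056.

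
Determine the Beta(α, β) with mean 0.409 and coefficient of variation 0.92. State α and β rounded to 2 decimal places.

σ = CV·μ = 0.92×0.409 = 0.37628, so σ² = 0.141587.
s+1 = μ(1−μ)/σ² = 0.241719/0.141587 = 1.7072, so s = α+β = 0.7072.
α = μs = 0.29, β = (1−μ)s = 0.42.

α = 0.29, β = 0.42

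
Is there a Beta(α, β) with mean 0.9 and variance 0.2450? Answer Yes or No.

For any Beta, Var(X) < E[X]·(1−E[X]).
Here μ(1−μ) = 0.9×0.1 = 0.09, and 0.2450 ≥ 0.09.

No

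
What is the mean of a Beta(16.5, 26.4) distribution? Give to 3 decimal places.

0.385

The Beta mean is α/(α+β) = 16.5/(16.5+26.4) = 0.385.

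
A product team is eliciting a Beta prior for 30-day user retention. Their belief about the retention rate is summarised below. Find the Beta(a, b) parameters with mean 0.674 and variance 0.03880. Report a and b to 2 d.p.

Write ν = a+b; then a = μν and Var = μ(1−μ)/(ν+1).
ν = μ(1−μ)/Var − 1 = 0.219724/0.03880 − 1 = 4.6630.
a = 0.674·4.6630 = 3.14, b = 0.326·4.6630 = 1.52.

a = 3.14, b = 1.52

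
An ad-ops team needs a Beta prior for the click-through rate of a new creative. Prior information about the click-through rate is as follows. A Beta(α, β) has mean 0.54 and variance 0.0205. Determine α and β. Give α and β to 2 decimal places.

α = 6.00, β = 5.11

By moment matching, α+β = μ(1−μ)/σ² − 1 = (0.54·0.46)/0.0205 − 1 = 12.1171 − 1 = 11.1171.
Since α/(α+β) = μ, α = 0.54·11.1171 = 6.00 and β = 0.46·11.1171 = 5.11.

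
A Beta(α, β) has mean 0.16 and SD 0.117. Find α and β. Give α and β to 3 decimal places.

α = 1.411, β = 7.407

Variance = 0.117² = 0.013689. The moment-matching identity α+β = μ(1−μ)/Var − 1 gives
α+β = 0.1344/0.013689 − 1 = 8.8181, so α = μ·8.8181 = 1.411 and β = (1−μ)·8.8181 = 7.407.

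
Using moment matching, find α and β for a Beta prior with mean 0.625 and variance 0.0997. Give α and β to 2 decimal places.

α = 0.84, β = 0.51

By moment matching, α+β = μ(1−μ)/σ² − 1 = (0.625·0.375)/0.0997 − 1 = 2.3508 − 1 = 1.3508.
Since α/(α+β) = μ, α = 0.625·1.3508 = 0.84 and β = 0.375·1.3508 = 0.51.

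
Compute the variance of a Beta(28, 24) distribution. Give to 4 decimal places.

α+β = 52 and αβ = 672, so Var = αβ/[(α+β)²(α+β+1)] = 672/143312 = 0.0047.

0.0047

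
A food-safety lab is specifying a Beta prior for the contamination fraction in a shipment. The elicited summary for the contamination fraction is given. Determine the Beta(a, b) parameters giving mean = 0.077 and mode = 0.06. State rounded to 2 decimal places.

With s = a+b: μ = a/s and mode = (a−1)/(s−2). Eliminating a = μs,
μs − 1 = m(s−2) ⇒ s(μ−m) = 1−2m ⇒ s = 0.88/0.017 = 51.7647.
So a = μs = 3.99, b = (1−μ)s = 47.78.

a = 3.99, b = 47.78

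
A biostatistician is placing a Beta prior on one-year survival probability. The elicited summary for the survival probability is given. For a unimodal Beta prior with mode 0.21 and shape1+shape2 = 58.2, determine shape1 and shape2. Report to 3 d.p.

Mode = (shape1−1)/(κ−2) with κ = shape1+shape2, so shape1−1 = 0.21·56.2 = 11.802.
shape1 = 12.802; shape2 = κ − shape1 = 45.398.

shape1 = 12.802, shape2 = 45.398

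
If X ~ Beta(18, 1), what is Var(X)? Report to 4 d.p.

0.0025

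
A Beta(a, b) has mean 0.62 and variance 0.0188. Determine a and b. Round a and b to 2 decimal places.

a = 7.15, b = 4.38

Write ν = a+b; then a = μν and Var = μ(1−μ)/(ν+1).
ν = μ(1−μ)/Var − 1 = 0.2356/0.0188 − 1 = 11.5319.
a = 0.62·11.5319 = 7.15, b = 0.38·11.5319 = 4.38.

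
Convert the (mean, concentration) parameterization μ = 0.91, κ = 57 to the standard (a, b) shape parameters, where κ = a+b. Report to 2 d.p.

a = 51.87, b = 5.13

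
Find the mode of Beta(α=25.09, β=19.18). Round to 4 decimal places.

With α,β > 1, mode = (α−1)/(α+β−2) = 24.09/42.27 = 0.5699.

0.5699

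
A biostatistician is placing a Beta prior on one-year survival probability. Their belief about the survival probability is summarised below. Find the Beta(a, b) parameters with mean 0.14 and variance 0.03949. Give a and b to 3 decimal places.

a = 0.287, b = 1.762

Write ν = a+b; then a = μν and Var = μ(1−μ)/(ν+1).
ν = μ(1−μ)/Var − 1 = 0.1204/0.03949 − 1 = 2.0489.
a = 0.14·2.0489 = 0.287, b = 0.86·2.0489 = 1.762.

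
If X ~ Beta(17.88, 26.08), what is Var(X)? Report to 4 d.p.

0.0054

Var = αβ/[(α+β)²(α+β+1)] = (17.88×26.08)/(43.96²×44.96) = 466.3104/86884.372736 = 0.0054.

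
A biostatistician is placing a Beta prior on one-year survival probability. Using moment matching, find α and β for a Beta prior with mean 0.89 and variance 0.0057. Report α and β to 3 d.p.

α = 14.396, β = 1.779

Write ν = α+β; then α = μν and Var = μ(1−μ)/(ν+1).
ν = μ(1−μ)/Var − 1 = 0.0979/0.0057 − 1 = 16.1754.
α = 0.89·16.1754 = 14.396, β = 0.11·16.1754 = 1.779.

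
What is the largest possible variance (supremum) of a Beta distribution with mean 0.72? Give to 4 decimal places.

0.2016

For fixed mean μ the Beta variance is μ(1−μ)/(α+β+1), increasing as α+β decreases.
Its least upper bound (not attained) is μ(1−μ) = 0.72·0.28 = 0.2016.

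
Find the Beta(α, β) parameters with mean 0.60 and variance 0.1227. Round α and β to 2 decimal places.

α = 0.57, β = 0.38

Write ν = α+β; then α = μν and Var = μ(1−μ)/(ν+1).
ν = μ(1−μ)/Var − 1 = 0.2400/0.1227 − 1 = 0.9560.
α = 0.60·0.9560 = 0.57, β = 0.40·0.9560 = 0.38.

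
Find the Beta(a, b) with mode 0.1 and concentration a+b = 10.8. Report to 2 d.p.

a = 1.88, b = 8.92

Since the density peak of Beta(a,b) is at (a−1)/(a+b−2),
a = 1 + 0.1(10.8−2) = 1.88 and b = 10.8 − 1.88 = 8.92.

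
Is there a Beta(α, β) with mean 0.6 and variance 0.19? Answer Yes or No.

A Beta with mean μ has variance μ(1−μ)/(α+β+1) < μ(1−μ).
Here μ(1−μ) = 0.6×0.4 = 0.24, and 0.19 < 0.24.

Yes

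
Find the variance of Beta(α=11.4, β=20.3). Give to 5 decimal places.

0.00704

α+β = 31.7 and αβ = 231.42, so Var = αβ/[(α+β)²(α+β+1)] = 231.42/32859.903 = 0.00704.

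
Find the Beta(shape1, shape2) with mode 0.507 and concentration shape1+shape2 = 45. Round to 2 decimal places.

Since the density peak of Beta(shape1,shape2) is at (shape1−1)/(shape1+shape2−2),
shape1 = 1 + 0.507(45−2) = 22.80 and shape2 = 45 − 22.80 = 22.20.

shape1 = 22.80, shape2 = 22.20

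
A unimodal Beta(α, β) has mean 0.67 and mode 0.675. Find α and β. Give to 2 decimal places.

Let s = α+β. Mean gives α = μs = 0.67s; mode gives (α−1)/(s−2) = 0.675.
Substituting: 0.67s − 1 = 0.675(s−2) = 0.675s − 1.350, so -0.005s = -0.350 and s = 70.0000.
Then α = 0.67×70.0000 = 46.90 and β = s−α = 23.10.

α = 46.90, β = 23.10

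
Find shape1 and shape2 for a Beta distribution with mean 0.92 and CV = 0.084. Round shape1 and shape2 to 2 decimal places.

shape1 = 10.42, shape2 = 0.91

Var = (CV·μ)² = (0.084×0.92)² = 0.005972.
shape1+shape2 = μ(1−μ)/Var − 1 = 0.0736/0.005972 − 1 = 11.3238.
Thus shape1 = 0.92·11.3238 = 10.42 and shape2 = 0.08·11.3238 = 0.91.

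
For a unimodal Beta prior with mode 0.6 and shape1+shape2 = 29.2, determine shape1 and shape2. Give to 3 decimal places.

For shape1,shape2>1 the mode is (shape1−1)/(shape1+shape2−2), so shape1 = mode·(κ−2)+1 = 0.6×27.2+1 = 17.320.
And shape2 = (1−mode)·(κ−2)+1 = 0.4×27.2+1 = 11.880.

shape1 = 17.320, shape2 = 11.880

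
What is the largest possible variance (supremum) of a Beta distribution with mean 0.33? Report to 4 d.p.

For fixed mean μ the Beta variance is μ(1−μ)/(α+β+1), increasing as α+β decreases.
Its least upper bound (not attained) is μ(1−μ) = 0.33·0.67 = 0.2211.

0.2211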